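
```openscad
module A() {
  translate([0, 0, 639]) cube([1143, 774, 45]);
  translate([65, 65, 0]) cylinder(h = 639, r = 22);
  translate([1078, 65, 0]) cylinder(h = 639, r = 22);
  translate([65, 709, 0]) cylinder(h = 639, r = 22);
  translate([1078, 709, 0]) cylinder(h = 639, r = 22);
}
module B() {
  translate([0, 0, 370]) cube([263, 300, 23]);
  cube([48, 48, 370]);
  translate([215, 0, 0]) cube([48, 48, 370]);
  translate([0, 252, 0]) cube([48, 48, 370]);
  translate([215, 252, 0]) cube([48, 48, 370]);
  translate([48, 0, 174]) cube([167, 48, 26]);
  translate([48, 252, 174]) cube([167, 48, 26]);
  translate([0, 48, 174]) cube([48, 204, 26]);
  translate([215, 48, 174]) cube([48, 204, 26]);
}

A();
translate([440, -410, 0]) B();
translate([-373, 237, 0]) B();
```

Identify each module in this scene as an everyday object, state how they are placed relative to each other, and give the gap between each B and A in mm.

A is a table. B is a stool. Two stools sit around the table at the −y, −x sides. The gap between each stool and the table is 110 mm.

Each stool's nearest face is 110 mm from the table's bounding box.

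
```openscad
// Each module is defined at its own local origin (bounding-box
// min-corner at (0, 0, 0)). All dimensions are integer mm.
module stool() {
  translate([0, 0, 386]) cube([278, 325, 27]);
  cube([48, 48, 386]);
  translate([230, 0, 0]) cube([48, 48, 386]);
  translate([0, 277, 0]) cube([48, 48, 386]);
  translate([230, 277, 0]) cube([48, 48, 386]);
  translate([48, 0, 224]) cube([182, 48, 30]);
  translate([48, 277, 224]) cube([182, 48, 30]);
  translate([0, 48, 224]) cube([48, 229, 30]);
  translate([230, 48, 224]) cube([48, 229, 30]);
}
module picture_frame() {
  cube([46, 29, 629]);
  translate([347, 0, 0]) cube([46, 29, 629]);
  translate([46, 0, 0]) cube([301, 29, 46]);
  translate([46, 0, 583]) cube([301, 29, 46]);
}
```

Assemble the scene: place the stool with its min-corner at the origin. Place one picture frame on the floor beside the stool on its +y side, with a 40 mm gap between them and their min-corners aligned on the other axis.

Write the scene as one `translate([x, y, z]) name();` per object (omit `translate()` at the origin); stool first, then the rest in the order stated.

stool();
translate([0, 365, 0]) picture_frame();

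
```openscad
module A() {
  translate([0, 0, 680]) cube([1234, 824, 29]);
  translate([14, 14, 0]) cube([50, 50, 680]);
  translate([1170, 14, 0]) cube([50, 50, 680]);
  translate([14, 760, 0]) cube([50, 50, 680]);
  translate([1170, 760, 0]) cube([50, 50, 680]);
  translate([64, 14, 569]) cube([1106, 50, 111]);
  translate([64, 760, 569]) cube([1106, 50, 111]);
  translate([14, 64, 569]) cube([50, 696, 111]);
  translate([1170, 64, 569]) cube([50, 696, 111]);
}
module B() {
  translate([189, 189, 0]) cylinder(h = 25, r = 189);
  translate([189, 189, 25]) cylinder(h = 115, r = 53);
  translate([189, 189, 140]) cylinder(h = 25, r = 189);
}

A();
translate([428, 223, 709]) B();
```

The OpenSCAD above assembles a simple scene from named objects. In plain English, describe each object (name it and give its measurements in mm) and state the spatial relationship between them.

A is a table with a 1234×824 mm rectangular top, 29 mm thick, top surface at z = 709 mm, supported by four 50×50 mm square legs, each inset 14 mm from the nearest pair of top edges, running from the floor. Four apron rails, 50 mm thick and 111 mm tall, run between adjacent legs with their top edges flush with the underside of the top and their outer faces flush with the legs' outer faces.

B is a spool: two coaxial disc flanges of radius 189 mm and thickness 25 mm, joined by a core cylinder of radius 53 mm and height 115 mm. The lower flange rests on z = 0 and the three cylinders share a vertical axis.

The spool is on top of the table, centred.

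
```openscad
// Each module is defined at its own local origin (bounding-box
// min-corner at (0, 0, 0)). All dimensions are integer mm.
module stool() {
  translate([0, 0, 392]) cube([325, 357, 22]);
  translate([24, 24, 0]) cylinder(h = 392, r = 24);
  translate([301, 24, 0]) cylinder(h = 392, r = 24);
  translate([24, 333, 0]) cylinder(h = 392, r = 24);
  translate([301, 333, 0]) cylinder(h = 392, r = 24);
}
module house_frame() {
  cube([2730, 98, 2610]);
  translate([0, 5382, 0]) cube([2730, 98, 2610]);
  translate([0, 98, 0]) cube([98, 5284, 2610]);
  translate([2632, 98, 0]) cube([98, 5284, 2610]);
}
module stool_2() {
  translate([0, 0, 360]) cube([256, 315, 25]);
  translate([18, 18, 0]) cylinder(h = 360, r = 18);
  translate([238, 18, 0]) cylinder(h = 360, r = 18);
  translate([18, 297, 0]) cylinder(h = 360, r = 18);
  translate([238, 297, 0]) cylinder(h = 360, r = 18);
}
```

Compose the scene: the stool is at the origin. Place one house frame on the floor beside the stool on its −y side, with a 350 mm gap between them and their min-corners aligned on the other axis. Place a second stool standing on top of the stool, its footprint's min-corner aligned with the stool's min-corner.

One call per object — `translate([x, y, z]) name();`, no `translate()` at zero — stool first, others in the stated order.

stool();
translate([0, -5830, 0]) house_frame();
translate([0, 0, 414]) stool_2();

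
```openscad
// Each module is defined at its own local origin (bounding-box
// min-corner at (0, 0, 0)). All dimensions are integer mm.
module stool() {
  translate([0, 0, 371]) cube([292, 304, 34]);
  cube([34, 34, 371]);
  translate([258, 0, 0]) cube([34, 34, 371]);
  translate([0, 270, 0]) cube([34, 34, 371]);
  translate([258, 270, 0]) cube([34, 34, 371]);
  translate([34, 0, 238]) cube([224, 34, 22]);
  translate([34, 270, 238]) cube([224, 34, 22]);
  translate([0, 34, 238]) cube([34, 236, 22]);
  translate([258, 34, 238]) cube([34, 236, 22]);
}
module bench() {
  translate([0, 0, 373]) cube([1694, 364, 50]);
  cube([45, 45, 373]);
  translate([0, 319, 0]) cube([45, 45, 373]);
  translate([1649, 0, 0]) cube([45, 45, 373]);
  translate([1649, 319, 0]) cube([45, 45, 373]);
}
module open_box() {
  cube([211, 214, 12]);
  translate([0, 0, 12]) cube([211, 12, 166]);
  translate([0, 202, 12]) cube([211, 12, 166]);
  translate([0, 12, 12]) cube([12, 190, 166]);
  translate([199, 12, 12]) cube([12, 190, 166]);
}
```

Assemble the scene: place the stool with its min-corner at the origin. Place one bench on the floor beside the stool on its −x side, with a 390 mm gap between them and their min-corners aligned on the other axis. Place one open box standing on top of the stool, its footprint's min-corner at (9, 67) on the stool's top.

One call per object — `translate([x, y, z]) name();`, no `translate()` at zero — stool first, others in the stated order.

stool();
translate([-2084, 0, 0]) bench();
translate([9, 67, 405]) open_box();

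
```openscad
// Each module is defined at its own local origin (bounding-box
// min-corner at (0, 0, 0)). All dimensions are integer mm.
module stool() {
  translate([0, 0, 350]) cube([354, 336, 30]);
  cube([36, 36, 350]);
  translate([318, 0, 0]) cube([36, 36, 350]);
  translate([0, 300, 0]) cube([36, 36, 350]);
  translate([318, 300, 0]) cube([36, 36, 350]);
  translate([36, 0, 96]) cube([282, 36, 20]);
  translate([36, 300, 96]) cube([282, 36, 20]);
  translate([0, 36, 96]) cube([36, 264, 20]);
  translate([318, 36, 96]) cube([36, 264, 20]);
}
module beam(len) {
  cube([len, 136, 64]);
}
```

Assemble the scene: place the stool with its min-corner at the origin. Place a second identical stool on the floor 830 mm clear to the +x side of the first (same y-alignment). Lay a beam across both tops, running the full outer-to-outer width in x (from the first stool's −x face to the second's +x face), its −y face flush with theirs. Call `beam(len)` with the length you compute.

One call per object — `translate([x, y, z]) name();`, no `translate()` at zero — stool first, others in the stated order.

stool();
translate([1184, 0, 0]) stool();
translate([0, 0, 380]) beam(1538);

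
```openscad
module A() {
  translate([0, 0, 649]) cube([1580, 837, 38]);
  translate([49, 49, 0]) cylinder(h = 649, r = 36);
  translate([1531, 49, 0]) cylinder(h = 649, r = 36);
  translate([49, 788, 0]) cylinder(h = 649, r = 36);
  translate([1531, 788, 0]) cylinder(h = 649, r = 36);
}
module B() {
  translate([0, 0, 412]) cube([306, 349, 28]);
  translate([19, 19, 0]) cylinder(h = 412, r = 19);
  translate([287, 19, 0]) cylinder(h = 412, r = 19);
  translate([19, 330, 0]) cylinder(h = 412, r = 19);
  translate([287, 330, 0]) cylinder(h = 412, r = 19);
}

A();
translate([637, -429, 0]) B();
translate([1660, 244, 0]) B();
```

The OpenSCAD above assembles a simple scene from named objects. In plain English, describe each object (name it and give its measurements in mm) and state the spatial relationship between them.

A is a table: top 1580 mm (x) × 837 mm (y), 38 mm thick, upper face at z = 687 mm, on four round legs of 72 mm diameter, each leg's bounding box inset 13 mm from the nearest pair of top edges, running from z = 0 to the bottom of the top.

B is a four-legged stool. The seat is a 306×349×28 mm slab whose top surface is at z = 440 mm; four round legs, each 38 mm in diameter, run from the floor (z = 0) to the underside of the seat, each leg's axis is inset half a diameter from the nearest pair of seat edges (so the leg's bounding box is flush with the corner).

Two stools sit around the table at the −y, +x sides.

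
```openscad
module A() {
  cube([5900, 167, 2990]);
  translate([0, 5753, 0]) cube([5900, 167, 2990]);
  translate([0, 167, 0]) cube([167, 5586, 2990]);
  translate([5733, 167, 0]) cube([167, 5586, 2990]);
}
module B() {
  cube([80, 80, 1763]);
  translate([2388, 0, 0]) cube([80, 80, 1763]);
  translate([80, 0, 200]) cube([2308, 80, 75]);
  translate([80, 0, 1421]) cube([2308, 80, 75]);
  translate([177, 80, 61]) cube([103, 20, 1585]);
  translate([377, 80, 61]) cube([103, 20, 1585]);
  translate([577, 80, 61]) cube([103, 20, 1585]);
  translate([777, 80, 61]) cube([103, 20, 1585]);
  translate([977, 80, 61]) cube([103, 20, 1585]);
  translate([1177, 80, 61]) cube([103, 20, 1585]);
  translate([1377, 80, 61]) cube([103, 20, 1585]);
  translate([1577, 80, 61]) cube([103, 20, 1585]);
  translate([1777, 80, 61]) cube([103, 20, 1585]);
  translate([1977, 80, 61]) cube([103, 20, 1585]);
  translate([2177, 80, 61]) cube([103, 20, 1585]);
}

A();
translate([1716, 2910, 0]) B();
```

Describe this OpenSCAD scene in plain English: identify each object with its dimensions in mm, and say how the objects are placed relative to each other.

A is a box-shaped house frame (walls only): outside footprint 5900×5920 mm, wall height 2990 mm, wall thickness 167 mm. The two y-facing walls run the full x-width; the two x-facing walls fit between the inner faces of the y-facing walls.

B is a fence section. Two 80×80 mm posts, 1763 mm tall, stand on the floor with a clear span of 2308 mm between their inner faces. Two horizontal rails of 80×75 mm section span the gap between the posts with their undersides at z = 200 mm and z = 1421 mm, flush with the posts' −y face. 11 pickets, each 103 mm wide, 20 mm thick and 1585 mm tall, are fixed to the +y face of the rails with their bottoms at z = 61 mm, evenly spaced across the span with equal gaps (rounded down to the nearest mm) at the −x end and between each pair — any rounding remainder accumulates at the +x end.

The fence section sits inside the house frame, centred.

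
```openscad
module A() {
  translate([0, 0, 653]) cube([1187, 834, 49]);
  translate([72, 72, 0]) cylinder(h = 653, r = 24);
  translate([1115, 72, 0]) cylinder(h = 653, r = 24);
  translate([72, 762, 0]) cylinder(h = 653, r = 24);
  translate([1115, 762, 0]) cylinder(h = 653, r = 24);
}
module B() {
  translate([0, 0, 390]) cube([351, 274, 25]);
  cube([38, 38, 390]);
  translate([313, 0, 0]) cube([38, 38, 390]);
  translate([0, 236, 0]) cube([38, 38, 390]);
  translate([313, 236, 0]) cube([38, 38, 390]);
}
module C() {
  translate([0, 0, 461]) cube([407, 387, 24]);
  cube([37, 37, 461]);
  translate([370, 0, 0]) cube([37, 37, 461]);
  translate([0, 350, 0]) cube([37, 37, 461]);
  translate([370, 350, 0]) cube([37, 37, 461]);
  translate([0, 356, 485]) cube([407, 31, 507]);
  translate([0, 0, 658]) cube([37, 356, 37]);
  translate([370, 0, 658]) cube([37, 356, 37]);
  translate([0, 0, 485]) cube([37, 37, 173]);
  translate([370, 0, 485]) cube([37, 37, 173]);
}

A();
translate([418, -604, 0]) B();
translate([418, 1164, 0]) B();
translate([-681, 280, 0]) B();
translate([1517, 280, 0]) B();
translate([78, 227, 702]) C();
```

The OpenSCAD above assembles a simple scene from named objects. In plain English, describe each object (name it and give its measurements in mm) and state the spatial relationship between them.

A is a table: top 1187 mm (x) × 834 mm (y), 49 mm thick, upper face at z = 702 mm, on four round legs of 48 mm diameter, each leg's bounding box inset 48 mm from the nearest pair of top edges, running from z = 0 to the bottom of the top.

B is a four-legged stool. The seat is 351×274 mm, 25 mm thick, top at z = 415 mm. It stands on four square legs, each 38×38 mm in cross-section, from z = 0 to the seat underside, each flush with a corner of the seat.

C is a chair: 407×387 mm seat, 24 mm thick, top at z = 485 mm, on four 37 mm square corner legs flush with the seat edges. A 31 mm thick backrest slab spans the full seat width, extending 507 mm above the seat top, its back face flush with the seat's +y edge. Two armrests of 37×37 mm section run along each side from the seat's front edge to the front of the backrest, top faces 210 mm above the seat top and outer faces flush with the seat's x-edges; a 37×37 mm post under the front of each armrest stands on the seat at the front corner.

Four stools sit around the table at the −y, +y, −x, +x sides. The chair is on top of the table.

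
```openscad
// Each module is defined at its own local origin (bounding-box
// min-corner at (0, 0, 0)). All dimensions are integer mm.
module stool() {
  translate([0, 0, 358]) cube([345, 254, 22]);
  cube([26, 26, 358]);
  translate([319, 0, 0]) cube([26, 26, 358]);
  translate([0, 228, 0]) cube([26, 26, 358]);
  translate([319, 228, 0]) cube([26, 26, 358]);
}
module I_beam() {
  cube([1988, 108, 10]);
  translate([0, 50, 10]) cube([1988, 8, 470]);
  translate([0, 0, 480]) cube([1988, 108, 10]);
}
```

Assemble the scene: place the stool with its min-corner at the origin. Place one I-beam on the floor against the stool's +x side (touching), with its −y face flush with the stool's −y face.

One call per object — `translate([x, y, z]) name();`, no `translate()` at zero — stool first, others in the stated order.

stool();
translate([345, 0, 0]) I_beam();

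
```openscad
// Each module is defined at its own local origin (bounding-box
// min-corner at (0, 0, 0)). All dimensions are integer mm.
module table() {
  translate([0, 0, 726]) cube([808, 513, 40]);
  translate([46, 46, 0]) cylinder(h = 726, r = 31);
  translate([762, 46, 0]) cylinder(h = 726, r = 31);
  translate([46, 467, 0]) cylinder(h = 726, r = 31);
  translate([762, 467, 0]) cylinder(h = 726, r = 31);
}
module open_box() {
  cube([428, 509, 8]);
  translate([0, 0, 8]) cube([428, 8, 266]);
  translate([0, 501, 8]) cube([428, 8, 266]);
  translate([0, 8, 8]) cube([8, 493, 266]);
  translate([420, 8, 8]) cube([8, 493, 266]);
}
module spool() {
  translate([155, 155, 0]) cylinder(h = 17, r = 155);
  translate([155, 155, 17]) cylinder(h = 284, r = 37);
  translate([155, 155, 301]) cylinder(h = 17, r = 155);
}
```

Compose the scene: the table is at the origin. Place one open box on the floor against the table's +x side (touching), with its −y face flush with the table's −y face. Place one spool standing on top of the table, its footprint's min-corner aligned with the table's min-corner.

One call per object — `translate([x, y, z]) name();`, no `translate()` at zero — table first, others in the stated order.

table();
translate([808, 0, 0]) open_box();
translate([0, 0, 766]) spool();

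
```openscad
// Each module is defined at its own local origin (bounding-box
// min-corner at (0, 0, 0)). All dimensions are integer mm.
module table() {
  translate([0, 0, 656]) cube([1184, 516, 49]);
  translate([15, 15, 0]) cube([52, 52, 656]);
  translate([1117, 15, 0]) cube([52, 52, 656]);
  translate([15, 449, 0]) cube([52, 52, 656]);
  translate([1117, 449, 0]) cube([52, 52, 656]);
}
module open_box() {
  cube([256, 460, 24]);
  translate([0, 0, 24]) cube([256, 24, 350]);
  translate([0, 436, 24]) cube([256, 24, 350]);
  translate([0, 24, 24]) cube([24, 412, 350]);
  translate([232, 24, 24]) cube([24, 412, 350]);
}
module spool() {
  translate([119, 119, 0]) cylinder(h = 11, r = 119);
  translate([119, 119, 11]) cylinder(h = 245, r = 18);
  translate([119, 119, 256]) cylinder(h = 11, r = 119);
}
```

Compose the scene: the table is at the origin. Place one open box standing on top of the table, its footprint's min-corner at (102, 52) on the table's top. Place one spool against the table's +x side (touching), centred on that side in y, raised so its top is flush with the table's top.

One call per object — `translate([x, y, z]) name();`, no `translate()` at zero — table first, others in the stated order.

table();
translate([102, 52, 705]) open_box();
translate([1184, 139, 438]) spool();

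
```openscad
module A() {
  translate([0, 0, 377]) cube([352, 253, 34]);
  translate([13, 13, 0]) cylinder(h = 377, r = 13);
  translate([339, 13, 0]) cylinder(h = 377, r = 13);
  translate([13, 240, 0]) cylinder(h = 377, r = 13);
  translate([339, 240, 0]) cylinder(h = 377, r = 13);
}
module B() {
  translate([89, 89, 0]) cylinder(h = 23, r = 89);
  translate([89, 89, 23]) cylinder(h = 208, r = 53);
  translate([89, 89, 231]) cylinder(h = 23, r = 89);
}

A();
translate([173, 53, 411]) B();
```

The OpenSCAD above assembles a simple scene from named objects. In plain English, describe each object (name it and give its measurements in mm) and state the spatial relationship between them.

A is a four-legged stool. The seat is a 352×253×34 mm slab whose top surface is at z = 411 mm; four round legs, each 26 mm in diameter, run from the floor (z = 0) to the underside of the seat, each leg's axis is inset half a diameter from the nearest pair of seat edges (so the leg's bounding box is flush with the corner).

B is a spool: two coaxial disc flanges of radius 89 mm and thickness 23 mm, joined by a core cylinder of radius 53 mm and height 208 mm. The lower flange rests on z = 0 and the three cylinders share a vertical axis.

The spool is on top of the stool.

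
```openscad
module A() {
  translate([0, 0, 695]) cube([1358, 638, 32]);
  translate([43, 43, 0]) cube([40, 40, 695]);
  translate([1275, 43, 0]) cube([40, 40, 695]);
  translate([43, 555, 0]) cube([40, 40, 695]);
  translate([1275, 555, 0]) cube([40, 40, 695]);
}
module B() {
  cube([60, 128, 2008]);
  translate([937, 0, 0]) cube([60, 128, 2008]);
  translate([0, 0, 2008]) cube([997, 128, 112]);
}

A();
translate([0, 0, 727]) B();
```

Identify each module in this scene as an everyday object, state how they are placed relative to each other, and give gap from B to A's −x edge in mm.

The door frame's min-x is at 0; the table's min-x is 0; gap = 0 mm.

A is a table. B is a door frame. The door frame is on top of the table. The gap from the door frame to the table's −x edge is 0 mm.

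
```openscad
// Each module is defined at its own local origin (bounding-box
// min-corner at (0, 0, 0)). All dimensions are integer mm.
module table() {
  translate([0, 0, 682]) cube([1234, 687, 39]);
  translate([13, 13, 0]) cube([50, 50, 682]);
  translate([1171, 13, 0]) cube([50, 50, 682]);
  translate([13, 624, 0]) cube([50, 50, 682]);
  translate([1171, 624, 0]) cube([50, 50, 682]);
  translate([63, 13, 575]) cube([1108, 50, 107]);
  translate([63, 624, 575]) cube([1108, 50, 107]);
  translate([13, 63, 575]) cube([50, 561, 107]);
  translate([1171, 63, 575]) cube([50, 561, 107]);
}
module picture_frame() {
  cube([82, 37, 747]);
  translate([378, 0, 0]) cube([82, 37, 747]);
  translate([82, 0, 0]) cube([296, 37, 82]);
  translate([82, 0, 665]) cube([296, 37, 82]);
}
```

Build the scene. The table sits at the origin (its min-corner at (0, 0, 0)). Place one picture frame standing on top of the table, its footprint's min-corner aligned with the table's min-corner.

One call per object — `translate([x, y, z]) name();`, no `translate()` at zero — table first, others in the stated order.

table();
translate([0, 0, 721]) picture_frame();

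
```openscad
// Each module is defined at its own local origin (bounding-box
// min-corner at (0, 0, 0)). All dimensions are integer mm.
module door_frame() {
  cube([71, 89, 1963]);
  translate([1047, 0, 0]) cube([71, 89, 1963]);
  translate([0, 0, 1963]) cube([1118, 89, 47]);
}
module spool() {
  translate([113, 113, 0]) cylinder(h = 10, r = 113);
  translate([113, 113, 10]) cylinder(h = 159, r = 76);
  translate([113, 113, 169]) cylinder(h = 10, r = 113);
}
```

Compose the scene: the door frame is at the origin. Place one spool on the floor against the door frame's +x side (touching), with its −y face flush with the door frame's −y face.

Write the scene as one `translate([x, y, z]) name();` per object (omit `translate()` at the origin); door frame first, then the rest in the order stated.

door_frame();
translate([1118, 0, 0]) spool();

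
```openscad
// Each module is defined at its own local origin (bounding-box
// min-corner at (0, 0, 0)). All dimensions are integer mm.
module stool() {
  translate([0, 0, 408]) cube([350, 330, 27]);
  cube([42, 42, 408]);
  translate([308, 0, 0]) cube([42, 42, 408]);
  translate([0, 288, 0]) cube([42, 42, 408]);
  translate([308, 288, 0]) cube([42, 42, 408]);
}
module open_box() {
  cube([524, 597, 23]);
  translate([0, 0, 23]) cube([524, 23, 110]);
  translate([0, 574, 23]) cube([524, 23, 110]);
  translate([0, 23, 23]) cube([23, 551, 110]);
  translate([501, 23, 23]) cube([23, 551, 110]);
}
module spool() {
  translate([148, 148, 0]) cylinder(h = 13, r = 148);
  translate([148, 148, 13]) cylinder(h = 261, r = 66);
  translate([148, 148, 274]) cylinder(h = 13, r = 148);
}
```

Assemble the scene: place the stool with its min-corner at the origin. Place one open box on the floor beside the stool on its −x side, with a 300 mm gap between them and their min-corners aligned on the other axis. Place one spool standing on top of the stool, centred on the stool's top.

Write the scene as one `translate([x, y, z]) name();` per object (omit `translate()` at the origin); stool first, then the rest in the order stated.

stool();
translate([-824, 0, 0]) open_box();
translate([27, 17, 435]) spool();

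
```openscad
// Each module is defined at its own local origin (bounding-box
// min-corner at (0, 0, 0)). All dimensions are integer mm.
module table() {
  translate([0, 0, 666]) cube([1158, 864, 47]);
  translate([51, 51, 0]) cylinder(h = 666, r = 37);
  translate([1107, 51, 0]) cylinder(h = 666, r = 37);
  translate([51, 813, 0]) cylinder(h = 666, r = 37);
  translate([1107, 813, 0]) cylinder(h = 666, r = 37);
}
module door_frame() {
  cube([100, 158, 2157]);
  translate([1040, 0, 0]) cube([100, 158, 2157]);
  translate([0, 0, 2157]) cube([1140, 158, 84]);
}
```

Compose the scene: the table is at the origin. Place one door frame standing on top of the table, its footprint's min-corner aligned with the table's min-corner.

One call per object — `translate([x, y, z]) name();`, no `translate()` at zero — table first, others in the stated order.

table();
translate([0, 0, 713]) door_frame();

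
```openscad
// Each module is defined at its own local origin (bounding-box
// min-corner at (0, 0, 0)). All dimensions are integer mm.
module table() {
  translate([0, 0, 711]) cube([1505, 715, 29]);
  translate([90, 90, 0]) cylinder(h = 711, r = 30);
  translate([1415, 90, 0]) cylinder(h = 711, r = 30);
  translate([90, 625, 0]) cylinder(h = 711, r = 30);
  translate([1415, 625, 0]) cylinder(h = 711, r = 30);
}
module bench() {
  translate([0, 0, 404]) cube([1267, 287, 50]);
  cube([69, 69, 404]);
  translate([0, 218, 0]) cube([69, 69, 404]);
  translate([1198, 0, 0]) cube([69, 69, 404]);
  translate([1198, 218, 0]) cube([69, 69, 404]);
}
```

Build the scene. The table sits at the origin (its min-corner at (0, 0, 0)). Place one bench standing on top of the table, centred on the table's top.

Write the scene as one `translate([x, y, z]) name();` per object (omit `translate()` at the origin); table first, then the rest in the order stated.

table();
translate([119, 214, 740]) bench();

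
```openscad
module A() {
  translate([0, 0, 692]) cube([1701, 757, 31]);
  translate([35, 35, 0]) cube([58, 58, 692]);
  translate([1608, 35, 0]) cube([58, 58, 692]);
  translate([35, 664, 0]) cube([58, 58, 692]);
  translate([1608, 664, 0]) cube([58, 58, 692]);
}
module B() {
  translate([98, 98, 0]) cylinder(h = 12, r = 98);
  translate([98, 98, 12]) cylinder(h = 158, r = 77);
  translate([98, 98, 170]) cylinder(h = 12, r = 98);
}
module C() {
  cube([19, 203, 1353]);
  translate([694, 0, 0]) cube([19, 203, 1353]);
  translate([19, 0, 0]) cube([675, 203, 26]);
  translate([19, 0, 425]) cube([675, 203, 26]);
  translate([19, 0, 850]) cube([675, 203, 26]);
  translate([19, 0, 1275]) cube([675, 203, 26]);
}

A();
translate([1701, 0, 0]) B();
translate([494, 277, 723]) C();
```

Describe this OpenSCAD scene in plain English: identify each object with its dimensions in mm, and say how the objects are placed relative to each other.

A is a rectangular dining table. The top is 1701×757×31 mm with its upper surface at z = 723 mm. It stands on four 58×58 mm square legs, each inset 35 mm from the nearest pair of top edges, running from the floor to the underside of the top.

B is a spool: two coaxial disc flanges of radius 98 mm and thickness 12 mm, joined by a core cylinder of radius 77 mm and height 158 mm. The lower flange rests on z = 0 and the three cylinders share a vertical axis.

C is a bookshelf 713 mm wide overall, 203 mm deep and 1353 mm tall. The two sides are 19 mm thick vertical panels. 4 horizontal shelves of 26 mm thickness span between the inner faces of the sides; the lowest shelf sits on the floor and shelves are stacked with a clear vertical gap of 399 mm between each pair.

The spool is against the table's +x side, with their −y faces flush. The bookshelf is on top of the table, centred.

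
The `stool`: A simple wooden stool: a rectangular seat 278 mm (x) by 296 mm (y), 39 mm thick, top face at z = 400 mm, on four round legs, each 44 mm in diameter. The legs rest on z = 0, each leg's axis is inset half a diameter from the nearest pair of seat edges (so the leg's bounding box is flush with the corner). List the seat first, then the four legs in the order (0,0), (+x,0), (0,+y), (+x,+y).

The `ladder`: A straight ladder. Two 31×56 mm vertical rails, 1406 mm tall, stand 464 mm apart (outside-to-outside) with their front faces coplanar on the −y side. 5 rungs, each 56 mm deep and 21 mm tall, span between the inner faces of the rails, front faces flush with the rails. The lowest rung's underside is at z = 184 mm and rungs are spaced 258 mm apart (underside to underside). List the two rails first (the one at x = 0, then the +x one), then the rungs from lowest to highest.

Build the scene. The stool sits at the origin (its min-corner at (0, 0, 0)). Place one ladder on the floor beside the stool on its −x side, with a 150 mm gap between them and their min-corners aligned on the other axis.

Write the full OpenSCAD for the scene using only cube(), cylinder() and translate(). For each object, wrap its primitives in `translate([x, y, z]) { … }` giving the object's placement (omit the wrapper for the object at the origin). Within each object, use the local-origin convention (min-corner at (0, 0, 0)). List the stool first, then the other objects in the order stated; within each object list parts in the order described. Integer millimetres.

translate([0, 0, 361]) cube([278, 296, 39]);
translate([22, 22, 0]) cylinder(h = 361, r = 22);
translate([256, 22, 0]) cylinder(h = 361, r = 22);
translate([22, 274, 0]) cylinder(h = 361, r = 22);
translate([256, 274, 0]) cylinder(h = 361, r = 22);
translate([-614, 0, 0]) {
  cube([31, 56, 1406]);
  translate([433, 0, 0]) cube([31, 56, 1406]);
  translate([31, 0, 184]) cube([402, 56, 21]);
  translate([31, 0, 442]) cube([402, 56, 21]);
  translate([31, 0, 700]) cube([402, 56, 21]);
  translate([31, 0, 958]) cube([402, 56, 21]);
  translate([31, 0, 1216]) cube([402, 56, 21]);
}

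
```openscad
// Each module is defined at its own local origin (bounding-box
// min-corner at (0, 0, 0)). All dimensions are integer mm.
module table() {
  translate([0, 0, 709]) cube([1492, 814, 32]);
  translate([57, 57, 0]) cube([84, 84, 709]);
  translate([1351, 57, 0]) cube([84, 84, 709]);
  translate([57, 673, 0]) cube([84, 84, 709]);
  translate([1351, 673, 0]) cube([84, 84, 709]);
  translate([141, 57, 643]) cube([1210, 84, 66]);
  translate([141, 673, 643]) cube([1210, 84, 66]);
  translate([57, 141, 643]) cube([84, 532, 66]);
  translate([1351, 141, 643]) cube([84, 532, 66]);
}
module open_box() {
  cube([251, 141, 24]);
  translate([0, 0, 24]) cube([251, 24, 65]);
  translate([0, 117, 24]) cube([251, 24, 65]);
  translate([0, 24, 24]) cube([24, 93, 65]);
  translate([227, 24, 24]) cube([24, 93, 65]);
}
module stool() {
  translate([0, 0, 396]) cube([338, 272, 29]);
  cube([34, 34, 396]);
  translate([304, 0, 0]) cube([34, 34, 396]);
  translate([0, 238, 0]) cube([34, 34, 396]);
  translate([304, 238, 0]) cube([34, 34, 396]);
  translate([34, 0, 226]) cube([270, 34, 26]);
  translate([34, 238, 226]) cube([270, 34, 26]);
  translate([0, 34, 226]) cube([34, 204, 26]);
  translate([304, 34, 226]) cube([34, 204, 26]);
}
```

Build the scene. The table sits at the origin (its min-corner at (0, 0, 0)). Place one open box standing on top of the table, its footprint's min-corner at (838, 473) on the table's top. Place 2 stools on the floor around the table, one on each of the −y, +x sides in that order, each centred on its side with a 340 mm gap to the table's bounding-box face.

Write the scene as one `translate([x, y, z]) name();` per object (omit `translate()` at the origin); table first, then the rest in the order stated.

table();
translate([838, 473, 741]) open_box();
translate([577, -612, 0]) stool();
translate([1832, 271, 0]) stool();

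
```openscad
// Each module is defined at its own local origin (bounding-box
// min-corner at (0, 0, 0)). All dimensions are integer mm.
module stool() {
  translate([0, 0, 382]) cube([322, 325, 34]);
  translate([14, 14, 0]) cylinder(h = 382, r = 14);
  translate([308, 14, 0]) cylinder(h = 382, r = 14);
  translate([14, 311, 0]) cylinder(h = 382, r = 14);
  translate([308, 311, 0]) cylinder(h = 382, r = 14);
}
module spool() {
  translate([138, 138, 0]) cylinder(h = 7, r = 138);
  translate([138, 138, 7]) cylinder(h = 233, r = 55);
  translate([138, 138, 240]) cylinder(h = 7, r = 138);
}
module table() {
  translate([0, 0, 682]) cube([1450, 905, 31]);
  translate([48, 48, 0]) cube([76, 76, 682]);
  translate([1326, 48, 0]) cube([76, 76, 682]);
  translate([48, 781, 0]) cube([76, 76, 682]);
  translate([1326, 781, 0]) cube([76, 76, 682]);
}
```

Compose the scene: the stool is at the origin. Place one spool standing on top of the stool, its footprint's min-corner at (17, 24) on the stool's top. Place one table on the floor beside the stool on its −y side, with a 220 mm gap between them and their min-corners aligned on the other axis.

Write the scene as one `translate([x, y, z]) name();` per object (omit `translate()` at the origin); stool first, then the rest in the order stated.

stool();
translate([17, 24, 416]) spool();
translate([0, -1125, 0]) table();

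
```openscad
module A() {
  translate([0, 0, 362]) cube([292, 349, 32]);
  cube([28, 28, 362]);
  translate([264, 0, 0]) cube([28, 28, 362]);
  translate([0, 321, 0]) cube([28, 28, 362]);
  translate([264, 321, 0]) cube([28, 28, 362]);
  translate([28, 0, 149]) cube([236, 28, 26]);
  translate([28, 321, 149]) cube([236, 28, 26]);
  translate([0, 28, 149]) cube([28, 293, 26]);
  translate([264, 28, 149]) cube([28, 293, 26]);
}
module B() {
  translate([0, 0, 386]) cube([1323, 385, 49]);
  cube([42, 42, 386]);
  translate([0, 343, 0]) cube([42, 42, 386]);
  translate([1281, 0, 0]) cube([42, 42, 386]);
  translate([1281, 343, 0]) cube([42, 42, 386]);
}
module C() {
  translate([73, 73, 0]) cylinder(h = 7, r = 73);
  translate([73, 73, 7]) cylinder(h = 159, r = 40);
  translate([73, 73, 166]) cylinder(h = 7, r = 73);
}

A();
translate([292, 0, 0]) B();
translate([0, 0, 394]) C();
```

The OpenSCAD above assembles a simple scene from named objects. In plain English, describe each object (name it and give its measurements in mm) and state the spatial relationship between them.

A is a four-legged stool. The seat is a 292×349×32 mm slab whose top surface is at z = 394 mm; four square legs, each 28×28 mm in cross-section, run from the floor (z = 0) to the underside of the seat, each flush with a corner of the seat. Four stretchers, 28 mm wide and 26 mm tall, connect adjacent legs with their undersides at z = 149 mm, each running between the inner faces of the legs it joins and aligned with the legs' outer faces on the other axis.

B is a long wooden bench with a 1323 mm (x) × 385 mm (y) seat, 49 mm thick, its top surface 435 mm above the floor. Four 42 mm square legs at the seat corners, flush with the edges, run from z = 0 to the seat underside.

C is a spool: two coaxial disc flanges of radius 73 mm and thickness 7 mm, joined by a core cylinder of radius 40 mm and height 159 mm. The lower flange rests on z = 0 and the three cylinders share a vertical axis.

The bench is against the stool's +x side, with their −y faces flush. The spool is on top of the stool.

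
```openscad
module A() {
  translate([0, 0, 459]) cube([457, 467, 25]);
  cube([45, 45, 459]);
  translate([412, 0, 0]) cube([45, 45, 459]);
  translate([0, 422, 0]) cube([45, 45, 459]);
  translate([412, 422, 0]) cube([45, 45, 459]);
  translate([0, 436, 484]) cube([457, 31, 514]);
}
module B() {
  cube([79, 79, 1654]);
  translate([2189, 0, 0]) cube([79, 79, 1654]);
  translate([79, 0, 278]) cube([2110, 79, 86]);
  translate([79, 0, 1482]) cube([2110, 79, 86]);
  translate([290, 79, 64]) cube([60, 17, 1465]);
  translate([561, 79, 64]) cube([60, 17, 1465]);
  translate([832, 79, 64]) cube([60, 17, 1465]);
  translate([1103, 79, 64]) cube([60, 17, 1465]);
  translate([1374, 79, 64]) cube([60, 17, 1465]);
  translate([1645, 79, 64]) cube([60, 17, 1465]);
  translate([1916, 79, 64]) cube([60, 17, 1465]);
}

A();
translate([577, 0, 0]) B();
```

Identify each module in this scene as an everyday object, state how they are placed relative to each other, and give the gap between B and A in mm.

A is a chair. B is a fence section. The fence section is on the floor beside the chair on its +x side. The gap between the fence section and the chair is 120 mm.

The fence section's nearest face is 120 mm from the chair's +x face.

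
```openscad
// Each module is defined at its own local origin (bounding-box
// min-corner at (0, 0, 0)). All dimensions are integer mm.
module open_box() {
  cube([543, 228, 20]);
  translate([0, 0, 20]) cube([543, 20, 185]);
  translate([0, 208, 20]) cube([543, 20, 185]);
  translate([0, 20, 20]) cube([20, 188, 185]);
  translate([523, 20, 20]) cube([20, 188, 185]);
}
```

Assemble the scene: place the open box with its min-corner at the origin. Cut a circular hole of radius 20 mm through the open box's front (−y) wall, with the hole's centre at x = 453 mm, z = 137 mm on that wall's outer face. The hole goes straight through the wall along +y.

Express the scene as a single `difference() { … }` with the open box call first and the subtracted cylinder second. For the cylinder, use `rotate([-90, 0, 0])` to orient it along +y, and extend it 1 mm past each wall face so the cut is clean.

difference() {
  open_box();
  translate([453, -1, 137]) rotate([-90, 0, 0]) cylinder(h = 22, r = 20);
}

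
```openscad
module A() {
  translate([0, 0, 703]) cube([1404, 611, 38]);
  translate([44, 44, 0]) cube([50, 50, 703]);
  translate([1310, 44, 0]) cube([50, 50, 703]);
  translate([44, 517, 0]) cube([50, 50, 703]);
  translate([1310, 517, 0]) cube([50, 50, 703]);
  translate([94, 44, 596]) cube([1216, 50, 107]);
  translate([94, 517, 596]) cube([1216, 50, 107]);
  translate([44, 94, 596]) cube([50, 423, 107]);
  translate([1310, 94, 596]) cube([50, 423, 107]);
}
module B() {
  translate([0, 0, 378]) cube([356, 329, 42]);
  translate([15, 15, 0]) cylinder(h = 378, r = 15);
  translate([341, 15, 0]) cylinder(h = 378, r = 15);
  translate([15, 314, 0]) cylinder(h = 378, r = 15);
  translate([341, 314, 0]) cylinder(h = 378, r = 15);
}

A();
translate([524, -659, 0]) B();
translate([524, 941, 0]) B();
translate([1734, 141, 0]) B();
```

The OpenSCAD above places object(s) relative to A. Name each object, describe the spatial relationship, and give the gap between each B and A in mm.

A is a table. B is a stool. Three stools sit around the table at the −y, +y, +x sides. The gap between each stool and the table is 330 mm.

Each stool's nearest face is 330 mm from the table's bounding box.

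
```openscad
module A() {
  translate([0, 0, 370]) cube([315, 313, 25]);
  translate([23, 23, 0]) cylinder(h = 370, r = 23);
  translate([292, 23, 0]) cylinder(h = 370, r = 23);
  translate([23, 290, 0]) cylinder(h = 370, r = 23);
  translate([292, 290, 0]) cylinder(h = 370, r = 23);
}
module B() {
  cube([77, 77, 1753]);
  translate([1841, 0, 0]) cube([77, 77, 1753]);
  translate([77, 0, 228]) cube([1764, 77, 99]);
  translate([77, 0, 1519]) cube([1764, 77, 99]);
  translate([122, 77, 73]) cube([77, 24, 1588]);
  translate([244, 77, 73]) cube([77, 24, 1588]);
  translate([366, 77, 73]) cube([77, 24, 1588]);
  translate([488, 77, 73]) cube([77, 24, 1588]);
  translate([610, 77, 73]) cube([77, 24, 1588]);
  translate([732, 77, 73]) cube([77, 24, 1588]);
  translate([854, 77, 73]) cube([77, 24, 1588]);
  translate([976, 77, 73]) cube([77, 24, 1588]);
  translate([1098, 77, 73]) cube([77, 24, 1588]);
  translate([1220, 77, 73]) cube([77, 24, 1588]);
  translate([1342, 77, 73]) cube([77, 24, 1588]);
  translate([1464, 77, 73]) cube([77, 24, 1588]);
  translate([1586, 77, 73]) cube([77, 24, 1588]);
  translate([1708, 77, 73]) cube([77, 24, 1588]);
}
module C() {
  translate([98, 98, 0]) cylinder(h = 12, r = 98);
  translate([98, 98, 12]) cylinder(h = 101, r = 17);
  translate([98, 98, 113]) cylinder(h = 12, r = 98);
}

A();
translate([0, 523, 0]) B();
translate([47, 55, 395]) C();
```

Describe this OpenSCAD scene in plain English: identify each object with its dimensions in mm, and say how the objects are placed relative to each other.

A is a simple wooden stool: a rectangular seat 315 mm (x) by 313 mm (y), 25 mm thick, top face at z = 395 mm, on four round legs, each 46 mm in diameter. The legs rest on z = 0, each leg's axis is inset half a diameter from the nearest pair of seat edges (so the leg's bounding box is flush with the corner).

B is a fence section. Two 77×77 mm posts, 1753 mm tall, stand on the floor with a clear span of 1764 mm between their inner faces. Two horizontal rails of 77×99 mm section span the gap between the posts with their undersides at z = 228 mm and z = 1519 mm, flush with the posts' −y face. 14 pickets, each 77 mm wide, 24 mm thick and 1588 mm tall, are fixed to the +y face of the rails with their bottoms at z = 73 mm, evenly spaced across the span with equal gaps (rounded down to the nearest mm) at the −x end and between each pair — any rounding remainder accumulates at the +x end.

C is a spool: two coaxial disc flanges of radius 98 mm and thickness 12 mm, joined by a core cylinder of radius 17 mm and height 101 mm. The lower flange rests on z = 0 and the three cylinders share a vertical axis.

The fence section is on the floor beside the stool on its +y side. The spool is on top of the stool.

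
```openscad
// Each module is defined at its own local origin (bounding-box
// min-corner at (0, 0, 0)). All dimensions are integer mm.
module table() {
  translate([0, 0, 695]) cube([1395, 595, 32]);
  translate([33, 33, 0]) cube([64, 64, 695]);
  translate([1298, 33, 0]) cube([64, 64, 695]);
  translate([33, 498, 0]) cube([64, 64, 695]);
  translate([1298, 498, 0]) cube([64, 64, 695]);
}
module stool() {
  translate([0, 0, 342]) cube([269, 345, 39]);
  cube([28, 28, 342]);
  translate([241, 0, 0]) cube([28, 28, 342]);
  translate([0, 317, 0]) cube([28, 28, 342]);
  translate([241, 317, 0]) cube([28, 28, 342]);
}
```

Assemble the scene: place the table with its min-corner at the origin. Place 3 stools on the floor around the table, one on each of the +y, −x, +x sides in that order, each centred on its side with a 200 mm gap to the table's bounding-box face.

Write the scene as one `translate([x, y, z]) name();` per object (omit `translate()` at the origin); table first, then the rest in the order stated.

table();
translate([563, 795, 0]) stool();
translate([-469, 125, 0]) stool();
translate([1595, 125, 0]) stool();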